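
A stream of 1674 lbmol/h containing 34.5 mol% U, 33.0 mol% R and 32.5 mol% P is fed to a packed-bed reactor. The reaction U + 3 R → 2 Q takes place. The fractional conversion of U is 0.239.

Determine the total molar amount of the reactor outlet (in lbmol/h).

1400 lbmol/h

U reacted = 0.239 × 577.5 = 138 lbmol/h; ν_U = −1, so ξ = 138/1 = 138 lbmol/h.
Outlet amounts (n = n₀ + ν ξ):
  U: 577.5 − 1(138) = 439.5
  R: 552.4 − 3(138) = 138.3
  Q: 0 + 2(138) = 276.1
  P: 544 (inert)
Total out = 439.5 + 138.3 + 276.1 + 544 = 1398 lbmol/h.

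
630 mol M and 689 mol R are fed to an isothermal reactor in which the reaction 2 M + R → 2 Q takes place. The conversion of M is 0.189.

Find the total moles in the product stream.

M reacted = 0.189 × 630 = 119.1 mol; ν_M = −2, so ξ = 119.1/2 = 59.54 mol.
Outlet amounts (n = n₀ + ν ξ):
  M: 630 − 2(59.54) = 510.9
  R: 689 − 1(59.54) = 629.5
  Q: 0 + 2(59.54) = 119.1
Total out = 510.9 + 629.5 + 119.1 = 1259 mol.

1260 mol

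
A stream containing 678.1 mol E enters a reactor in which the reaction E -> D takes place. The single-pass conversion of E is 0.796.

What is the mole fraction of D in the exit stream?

E reacted = 0.796 × 678.1 = 539.8 mol; ν_E = −1, so ξ = 539.8/1 = 539.8 mol.
Outlet amounts (n = n₀ + ν ξ):
  E: 678.1 − 1(539.8) = 138.3
  D: 0 + 1(539.8) = 539.8
Total out = 678.1 mol; y_D = 539.8 / 678.1 = 0.796.

0.796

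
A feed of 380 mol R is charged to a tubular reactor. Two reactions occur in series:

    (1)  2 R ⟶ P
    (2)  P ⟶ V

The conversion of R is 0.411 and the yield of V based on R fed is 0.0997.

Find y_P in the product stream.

Conversion of R: R consumed = 2ξ₁ = 0.411 × 380 → ξ₁ = 78.09 mol.
Yield of V: 1ξ₂ / 380 = 0.0997 → ξ₂ = 37.89 mol.
Outlet amounts (n = n₀ + Σ ν·ξ):
  R: 380 − 2(78.09) = 223.8
  P: 0 + 1(78.09) − 1(37.89) = 40.2
  V: 0 + 1(37.89) = 37.89
Total out = 301.9 mol; y_P = 40.2 / 301.9 = 0.1332.

0.133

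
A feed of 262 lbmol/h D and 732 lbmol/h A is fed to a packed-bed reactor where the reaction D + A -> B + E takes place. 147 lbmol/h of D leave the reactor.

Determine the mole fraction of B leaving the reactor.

0.116

For D: n = n₀ − 1ξ → 147 = 262 − 1ξ, giving ξ = 115 lbmol/h.
Outlet amounts (n = n₀ + ν ξ):
  D: 262 − 1(115) = 147
  A: 732 − 1(115) = 617
  B: 0 + 1(115) = 115
  E: 0 + 1(115) = 115
Total out = 994 lbmol/h; y_B = 115 / 994 = 0.1157.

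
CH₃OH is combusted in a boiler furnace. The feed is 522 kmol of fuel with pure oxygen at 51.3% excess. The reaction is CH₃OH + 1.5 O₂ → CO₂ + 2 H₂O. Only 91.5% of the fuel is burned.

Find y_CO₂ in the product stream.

0.246

Stoichiometric O₂ = 1.5 × 522 = 783 kmol; O₂ fed = 783 × 1.513 = 1185 kmol.
Fuel reacted = 0.915 × 522 → ξ = 477.6 kmol.
Outlet (n = n₀ + ν ξ):
  CH₃OH: 522 − 1(477.6) = 44.37
  O₂: 1185 − 1.5(477.6) = 468.2
  CO₂: 0 + 1(477.6) = 477.6
  H₂O: 0 + 2(477.6) = 955.3
Total out = 1945 kmol; y_CO₂ = 477.6 / 1945 = 0.2455.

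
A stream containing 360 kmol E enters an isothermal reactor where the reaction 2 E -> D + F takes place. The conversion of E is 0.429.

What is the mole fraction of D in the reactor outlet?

0.214

E reacted = 0.429 × 360 = 154.4 kmol; ν_E = −2, so ξ = 154.4/2 = 77.22 kmol.
Outlet amounts (n = n₀ + ν ξ):
  E: 360 − 2(77.22) = 205.6
  D: 0 + 1(77.22) = 77.22
  F: 0 + 1(77.22) = 77.22
Total out = 360 kmol; y_D = 77.22 / 360 = 0.2145.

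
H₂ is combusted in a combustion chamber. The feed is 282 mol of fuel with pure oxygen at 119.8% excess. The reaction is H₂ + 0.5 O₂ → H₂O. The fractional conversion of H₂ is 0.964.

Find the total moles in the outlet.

Stoichiometric O₂ = 0.5 × 282 = 141 mol; O₂ fed = 141 × 2.198 = 309.9 mol.
Fuel reacted = 0.964 × 282 → ξ = 271.8 mol.
Outlet (n = n₀ + ν ξ):
  H₂: 282 − 1(271.8) = 10.15
  O₂: 309.9 − 0.5(271.8) = 174
  H₂O: 0 + 1(271.8) = 271.8
Total out = 10.15 + 174 + 271.8 = 456 mol.

456 mol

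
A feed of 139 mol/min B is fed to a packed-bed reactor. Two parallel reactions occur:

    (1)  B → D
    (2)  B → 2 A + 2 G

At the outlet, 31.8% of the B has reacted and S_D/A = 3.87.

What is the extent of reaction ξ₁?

ξ₁ = 39.1 mol/min

Conversion of B: B consumed = 0.318 × 139 = 44.2 mol/min = 1ξ₁ + 1ξ₂.
Selectivity: 1ξ₁ / (2ξ₂) = 3.87 → ξ₁ = 7.74 ξ₂.
Substitute: (1·7.74 + 1) ξ₂ = 44.2 → ξ₂ = 5.057 mol/min, ξ₁ = 39.14 mol/min.
Outlet amounts (n = n₀ + Σ ν·ξ):
  B: 139 − 1(39.14) − 1(5.057) = 94.8
  D: 0 + 1(39.14) = 39.14
  A: 0 + 2(5.057) = 10.11
  G: 0 + 2(5.057) = 10.11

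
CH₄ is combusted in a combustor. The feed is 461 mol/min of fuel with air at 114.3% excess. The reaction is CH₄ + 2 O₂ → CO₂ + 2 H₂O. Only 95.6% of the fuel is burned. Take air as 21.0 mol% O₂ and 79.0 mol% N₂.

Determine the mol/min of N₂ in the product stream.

7430 mol/min

Stoichiometric O₂ = 2 × 461 = 922 mol/min; O₂ fed = 922 × 2.143 = 1976 mol/min.
N₂ fed = 1976 × 79/21 = 7433 mol/min.
Fuel reacted = 0.956 × 461 → ξ = 440.7 mol/min.
Outlet (n = n₀ + ν ξ):
  CH₄: 461 − 1(440.7) = 20.28
  O₂: 1976 − 2(440.7) = 1094
  N₂: 7433 (inert)
  CO₂: 0 + 1(440.7) = 440.7
  H₂O: 0 + 2(440.7) = 881.4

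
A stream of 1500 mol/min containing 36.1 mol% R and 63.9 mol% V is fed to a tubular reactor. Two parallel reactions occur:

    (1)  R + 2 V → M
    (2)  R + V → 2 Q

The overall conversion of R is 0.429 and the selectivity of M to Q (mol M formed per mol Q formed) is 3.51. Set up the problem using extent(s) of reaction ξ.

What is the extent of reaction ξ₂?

Conversion of R: R consumed = 0.429 × 541.5 = 232.3 mol/min = 1ξ₁ + 1ξ₂.
Selectivity: 1ξ₁ / (2ξ₂) = 3.51 → ξ₁ = 7.02 ξ₂.
Substitute: (1·7.02 + 1) ξ₂ = 232.3 → ξ₂ = 28.97 mol/min, ξ₁ = 203.3 mol/min.
Outlet amounts (n = n₀ + Σ ν·ξ):
  R: 541.5 − 1(203.3) − 1(28.97) = 309.2
  V: 958.5 − 2(203.3) − 1(28.97) = 522.9
  M: 0 + 1(203.3) = 203.3
  Q: 0 + 2(28.97) = 57.93

ξ₂ = 29 mol/min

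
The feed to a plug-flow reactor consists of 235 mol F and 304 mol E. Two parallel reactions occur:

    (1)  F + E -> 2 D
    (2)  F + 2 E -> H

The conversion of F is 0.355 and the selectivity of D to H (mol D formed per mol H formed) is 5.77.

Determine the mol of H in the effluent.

21.5 mol

Conversion of F: F consumed = 0.355 × 235 = 83.42 mol = 1ξ₁ + 1ξ₂.
Selectivity: 2ξ₁ / (1ξ₂) = 5.77 → ξ₁ = 2.885 ξ₂.
Substitute: (1·2.885 + 1) ξ₂ = 83.42 → ξ₂ = 21.47 mol, ξ₁ = 61.95 mol.
Outlet amounts (n = n₀ + Σ ν·ξ):
  F: 235 − 1(61.95) − 1(21.47) = 151.6
  E: 304 − 1(61.95) − 2(21.47) = 199.1
  D: 0 + 2(61.95) = 123.9
  H: 0 + 1(21.47) = 21.47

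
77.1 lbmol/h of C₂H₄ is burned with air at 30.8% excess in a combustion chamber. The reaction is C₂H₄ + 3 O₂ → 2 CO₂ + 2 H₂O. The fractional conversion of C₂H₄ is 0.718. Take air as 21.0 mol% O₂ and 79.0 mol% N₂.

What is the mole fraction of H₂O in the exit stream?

0.0729

Stoichiometric O₂ = 3 × 77.1 = 231.3 lbmol/h; O₂ fed = 231.3 × 1.308 = 302.5 lbmol/h.
N₂ fed = 302.5 × 79/21 = 1138 lbmol/h.
Fuel reacted = 0.718 × 77.1 → ξ = 55.36 lbmol/h.
Outlet (n = n₀ + ν ξ):
  C₂H₄: 77.1 − 1(55.36) = 21.74
  O₂: 302.5 − 3(55.36) = 136.5
  N₂: 1138 (inert)
  CO₂: 0 + 2(55.36) = 110.7
  H₂O: 0 + 2(55.36) = 110.7
Total out = 1518 lbmol/h; y_H₂O = 110.7 / 1518 = 0.07295.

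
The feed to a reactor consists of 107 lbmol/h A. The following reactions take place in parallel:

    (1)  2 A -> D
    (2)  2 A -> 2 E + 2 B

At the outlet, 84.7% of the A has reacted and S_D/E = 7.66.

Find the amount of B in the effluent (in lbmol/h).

5.55 lbmol/h

Conversion of A: A consumed = 0.847 × 107 = 90.63 lbmol/h = 2ξ₁ + 2ξ₂.
Selectivity: 1ξ₁ / (2ξ₂) = 7.66 → ξ₁ = 15.32 ξ₂.
Substitute: (2·15.32 + 2) ξ₂ = 90.63 → ξ₂ = 2.777 lbmol/h, ξ₁ = 42.54 lbmol/h.
Outlet amounts (n = n₀ + Σ ν·ξ):
  A: 107 − 2(42.54) − 2(2.777) = 16.37
  D: 0 + 1(42.54) = 42.54
  E: 0 + 2(2.777) = 5.553
  B: 0 + 2(2.777) = 5.553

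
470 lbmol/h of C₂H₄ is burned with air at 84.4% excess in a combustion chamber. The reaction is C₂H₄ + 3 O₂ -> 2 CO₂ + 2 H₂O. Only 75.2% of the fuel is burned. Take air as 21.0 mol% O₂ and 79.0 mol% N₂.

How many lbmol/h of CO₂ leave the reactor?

Stoichiometric O₂ = 3 × 470 = 1410 lbmol/h; O₂ fed = 1410 × 1.844 = 2600 lbmol/h.
N₂ fed = 2600 × 79/21 = 9781 lbmol/h.
Fuel reacted = 0.752 × 470 → ξ = 353.4 lbmol/h.
Outlet (n = n₀ + ν ξ):
  C₂H₄: 470 − 1(353.4) = 116.6
  O₂: 2600 − 3(353.4) = 1540
  N₂: 9781 (inert)
  CO₂: 0 + 2(353.4) = 706.9
  H₂O: 0 + 2(353.4) = 706.9

707 lbmol/h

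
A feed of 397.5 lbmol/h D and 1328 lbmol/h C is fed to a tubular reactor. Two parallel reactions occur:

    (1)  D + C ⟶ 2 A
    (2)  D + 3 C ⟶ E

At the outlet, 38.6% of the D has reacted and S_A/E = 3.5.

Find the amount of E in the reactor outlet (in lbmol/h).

55.8 lbmol/h

Conversion of D: D consumed = 0.386 × 397.5 = 153.4 lbmol/h = 1ξ₁ + 1ξ₂.
Selectivity: 2ξ₁ / (1ξ₂) = 3.5 → ξ₁ = 1.75 ξ₂.
Substitute: (1·1.75 + 1) ξ₂ = 153.4 → ξ₂ = 55.79 lbmol/h, ξ₁ = 97.64 lbmol/h.
Outlet amounts (n = n₀ + Σ ν·ξ):
  D: 397.5 − 1(97.64) − 1(55.79) = 244.1
  C: 1328 − 1(97.64) − 3(55.79) = 1063
  A: 0 + 2(97.64) = 195.3
  E: 0 + 1(55.79) = 55.79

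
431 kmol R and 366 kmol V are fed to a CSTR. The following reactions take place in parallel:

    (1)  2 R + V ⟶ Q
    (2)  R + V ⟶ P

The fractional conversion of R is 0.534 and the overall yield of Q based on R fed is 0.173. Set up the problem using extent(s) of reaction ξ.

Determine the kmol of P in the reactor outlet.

Yield of Q: 1ξ₁ / 431 = 0.173 → ξ₁ = 74.56 kmol.
Conversion of R: 2ξ₁ + 1ξ₂ = 0.534 × 431 = 230.2 → ξ₂ = 81.03 kmol.
Outlet amounts (n = n₀ + Σ ν·ξ):
  R: 431 − 2(74.56) − 1(81.03) = 200.8
  V: 366 − 1(74.56) − 1(81.03) = 210.4
  Q: 0 + 1(74.56) = 74.56
  P: 0 + 1(81.03) = 81.03

81 kmol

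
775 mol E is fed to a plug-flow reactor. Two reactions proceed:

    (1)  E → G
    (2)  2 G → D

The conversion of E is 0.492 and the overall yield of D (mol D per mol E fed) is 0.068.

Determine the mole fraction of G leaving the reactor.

Conversion of E: E consumed = 1ξ₁ = 0.492 × 775 → ξ₁ = 381.3 mol.
Yield of D: 1ξ₂ / 775 = 0.068 → ξ₂ = 52.7 mol.
Outlet amounts (n = n₀ + Σ ν·ξ):
  E: 775 − 1(381.3) = 393.7
  G: 0 + 1(381.3) − 2(52.7) = 275.9
  D: 0 + 1(52.7) = 52.7
Total out = 722.3 mol; y_G = 275.9 / 722.3 = 0.382.

0.382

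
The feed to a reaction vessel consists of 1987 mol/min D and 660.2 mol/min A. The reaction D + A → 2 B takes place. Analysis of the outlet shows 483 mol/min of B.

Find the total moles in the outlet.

For B: n = n₀ + 2ξ → 483 = 0 + 2ξ, giving ξ = 241.5 mol/min.
Outlet amounts (n = n₀ + ν ξ):
  D: 1987 − 1(241.5) = 1746
  A: 660.2 − 1(241.5) = 418.7
  B: 0 + 2(241.5) = 483
Total out = 1746 + 418.7 + 483 = 2647 mol/min.

2650 mol/min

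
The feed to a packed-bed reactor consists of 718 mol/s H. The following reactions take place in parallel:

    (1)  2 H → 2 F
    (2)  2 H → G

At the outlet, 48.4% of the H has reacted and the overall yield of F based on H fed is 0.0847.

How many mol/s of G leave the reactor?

Yield of F: 2ξ₁ / 718 = 0.0847 → ξ₁ = 30.41 mol/s.
Conversion of H: 2ξ₁ + 2ξ₂ = 0.484 × 718 = 347.5 → ξ₂ = 143.3 mol/s.
Outlet amounts (n = n₀ + Σ ν·ξ):
  H: 718 − 2(30.41) − 2(143.3) = 370.5
  F: 0 + 2(30.41) = 60.81
  G: 0 + 1(143.3) = 143.3

143 mol/s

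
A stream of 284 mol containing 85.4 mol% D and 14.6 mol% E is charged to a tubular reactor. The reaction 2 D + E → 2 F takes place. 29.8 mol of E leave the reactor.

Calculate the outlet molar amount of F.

For E: n = n₀ − 1ξ → 29.8 = 41.46 − 1ξ, giving ξ = 11.66 mol.
Outlet amounts (n = n₀ + ν ξ):
  D: 242.5 − 2(11.66) = 219.2
  E: 41.46 − 1(11.66) = 29.8
  F: 0 + 2(11.66) = 23.33

23.3 mol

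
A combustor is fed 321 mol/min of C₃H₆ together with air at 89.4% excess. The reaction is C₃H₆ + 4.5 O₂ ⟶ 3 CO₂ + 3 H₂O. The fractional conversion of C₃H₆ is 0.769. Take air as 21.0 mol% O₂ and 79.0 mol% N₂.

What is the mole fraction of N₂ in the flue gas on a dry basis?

0.808

Stoichiometric O₂ = 4.5 × 321 = 1444 mol/min; O₂ fed = 1444 × 1.894 = 2736 mol/min.
N₂ fed = 2736 × 79/21 = 10290 mol/min.
Fuel reacted = 0.769 × 321 → ξ = 246.8 mol/min.
Outlet (n = n₀ + ν ξ):
  C₃H₆: 321 − 1(246.8) = 74.15
  O₂: 2736 − 4.5(246.8) = 1625
  N₂: 10290 (inert)
  CO₂: 0 + 3(246.8) = 740.5
  H₂O: 0 + 3(246.8) = 740.5
Dry total = 12730 mol/min; y_N₂ (dry) = 10290 / 12730 = 0.8084.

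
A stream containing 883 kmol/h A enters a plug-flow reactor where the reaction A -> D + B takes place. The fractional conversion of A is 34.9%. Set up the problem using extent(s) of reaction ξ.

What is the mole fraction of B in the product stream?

0.259

A reacted = 0.349 × 883 = 308.2 kmol/h; ν_A = −1, so ξ = 308.2/1 = 308.2 kmol/h.
Outlet amounts (n = n₀ + ν ξ):
  A: 883 − 1(308.2) = 574.8
  D: 0 + 1(308.2) = 308.2
  B: 0 + 1(308.2) = 308.2
Total out = 1191 kmol/h; y_B = 308.2 / 1191 = 0.2587.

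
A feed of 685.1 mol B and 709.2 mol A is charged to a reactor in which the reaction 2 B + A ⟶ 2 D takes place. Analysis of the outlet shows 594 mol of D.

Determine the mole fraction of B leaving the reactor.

0.083

For D: n = n₀ + 2ξ → 594 = 0 + 2ξ, giving ξ = 297 mol.
Outlet amounts (n = n₀ + ν ξ):
  B: 685.1 − 2(297) = 91.1
  A: 709.2 − 1(297) = 412.2
  D: 0 + 2(297) = 594
Total out = 1097 mol; y_B = 91.1 / 1097 = 0.08302.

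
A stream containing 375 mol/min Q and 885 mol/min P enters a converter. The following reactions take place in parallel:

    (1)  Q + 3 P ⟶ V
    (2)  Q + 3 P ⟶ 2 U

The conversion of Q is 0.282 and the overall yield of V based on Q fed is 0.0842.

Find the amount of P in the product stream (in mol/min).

Yield of V: 1ξ₁ / 375 = 0.0842 → ξ₁ = 31.57 mol/min.
Conversion of Q: 1ξ₁ + 1ξ₂ = 0.282 × 375 = 105.7 → ξ₂ = 74.17 mol/min.
Outlet amounts (n = n₀ + Σ ν·ξ):
  Q: 375 − 1(31.57) − 1(74.17) = 269.2
  P: 885 − 3(31.57) − 3(74.17) = 567.8
  V: 0 + 1(31.57) = 31.57
  U: 0 + 2(74.17) = 148.3

568 mol/min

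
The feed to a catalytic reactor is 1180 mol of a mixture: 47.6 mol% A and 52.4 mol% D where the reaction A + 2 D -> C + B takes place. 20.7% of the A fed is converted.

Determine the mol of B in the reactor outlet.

116 mol

A reacted = 0.207 × 561.7 = 116.3 mol; ν_A = −1, so ξ = 116.3/1 = 116.3 mol.
Outlet amounts (n = n₀ + ν ξ):
  A: 561.7 − 1(116.3) = 445.4
  D: 618.3 − 2(116.3) = 385.8
  C: 0 + 1(116.3) = 116.3
  B: 0 + 1(116.3) = 116.3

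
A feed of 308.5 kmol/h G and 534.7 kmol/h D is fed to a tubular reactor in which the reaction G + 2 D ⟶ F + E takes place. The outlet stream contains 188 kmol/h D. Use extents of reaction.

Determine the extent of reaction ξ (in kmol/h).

For D: n = n₀ − 2ξ → 188 = 534.7 − 2ξ, giving ξ = 173.4 kmol/h.
Outlet amounts (n = n₀ + ν ξ):
  G: 308.5 − 1(173.4) = 135.1
  D: 534.7 − 2(173.4) = 188
  F: 0 + 1(173.4) = 173.4
  E: 0 + 1(173.4) = 173.4

ξ = 173 kmol/h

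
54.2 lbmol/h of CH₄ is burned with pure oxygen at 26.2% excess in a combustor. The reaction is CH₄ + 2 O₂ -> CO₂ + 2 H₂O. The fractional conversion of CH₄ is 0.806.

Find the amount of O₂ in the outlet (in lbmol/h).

Stoichiometric O₂ = 2 × 54.2 = 108.4 lbmol/h; O₂ fed = 108.4 × 1.262 = 136.8 lbmol/h.
Fuel reacted = 0.806 × 54.2 → ξ = 43.69 lbmol/h.
Outlet (n = n₀ + ν ξ):
  CH₄: 54.2 − 1(43.69) = 10.51
  O₂: 136.8 − 2(43.69) = 49.43
  CO₂: 0 + 1(43.69) = 43.69
  H₂O: 0 + 2(43.69) = 87.37

49.4 lbmol/h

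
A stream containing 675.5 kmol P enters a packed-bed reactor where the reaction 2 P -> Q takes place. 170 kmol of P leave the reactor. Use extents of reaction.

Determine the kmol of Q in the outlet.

253 kmol

For P: n = n₀ − 2ξ → 170 = 675.5 − 2ξ, giving ξ = 252.8 kmol.
Outlet amounts (n = n₀ + ν ξ):
  P: 675.5 − 2(252.8) = 170
  Q: 0 + 1(252.8) = 252.8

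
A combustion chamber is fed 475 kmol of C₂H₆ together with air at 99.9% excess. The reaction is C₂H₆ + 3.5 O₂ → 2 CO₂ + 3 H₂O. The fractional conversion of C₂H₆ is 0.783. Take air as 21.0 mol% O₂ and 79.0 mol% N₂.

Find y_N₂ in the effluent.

Stoichiometric O₂ = 3.5 × 475 = 1662 kmol; O₂ fed = 1662 × 1.999 = 3323 kmol.
N₂ fed = 3323 × 79/21 = 12500 kmol.
Fuel reacted = 0.783 × 475 → ξ = 371.9 kmol.
Outlet (n = n₀ + ν ξ):
  C₂H₆: 475 − 1(371.9) = 103.1
  O₂: 3323 − 3.5(371.9) = 2022
  N₂: 12500 (inert)
  CO₂: 0 + 2(371.9) = 743.9
  H₂O: 0 + 3(371.9) = 1116
Total out = 16490 kmol; y_N₂ = 12500 / 16490 = 0.7583.

0.758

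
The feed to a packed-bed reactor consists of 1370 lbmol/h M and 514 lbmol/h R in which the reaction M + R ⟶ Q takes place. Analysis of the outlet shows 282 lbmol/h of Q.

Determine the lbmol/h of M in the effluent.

1090 lbmol/h

For Q: n = n₀ + 1ξ → 282 = 0 + 1ξ, giving ξ = 282 lbmol/h.
Outlet amounts (n = n₀ + ν ξ):
  M: 1370 − 1(282) = 1088
  R: 514 − 1(282) = 232
  Q: 0 + 1(282) = 282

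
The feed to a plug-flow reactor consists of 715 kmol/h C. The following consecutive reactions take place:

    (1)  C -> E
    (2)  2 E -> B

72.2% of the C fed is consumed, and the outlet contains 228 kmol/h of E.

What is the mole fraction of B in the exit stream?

Conversion of C: C consumed = 1ξ₁ = 0.722 × 715 → ξ₁ = 516.2 kmol/h.
E balance: n_E = 0 + 1ξ₁ − 2ξ₂ = 228 → ξ₂ = (1·516.2 − 228)/2 = 144.1 kmol/h.
Outlet amounts (n = n₀ + Σ ν·ξ):
  C: 715 − 1(516.2) = 198.8
  E: 0 + 1(516.2) − 2(144.1) = 228
  B: 0 + 1(144.1) = 144.1
Total out = 570.9 kmol/h; y_B = 144.1 / 570.9 = 0.2524.

0.252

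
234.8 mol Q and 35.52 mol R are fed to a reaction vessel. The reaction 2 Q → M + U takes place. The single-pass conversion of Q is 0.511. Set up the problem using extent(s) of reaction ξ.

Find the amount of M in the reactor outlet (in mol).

Q reacted = 0.511 × 234.8 = 120 mol; ν_Q = −2, so ξ = 120/2 = 59.99 mol.
Outlet amounts (n = n₀ + ν ξ):
  Q: 234.8 − 2(59.99) = 114.8
  M: 0 + 1(59.99) = 59.99
  U: 0 + 1(59.99) = 59.99
  R: 35.52 (inert)

60 mol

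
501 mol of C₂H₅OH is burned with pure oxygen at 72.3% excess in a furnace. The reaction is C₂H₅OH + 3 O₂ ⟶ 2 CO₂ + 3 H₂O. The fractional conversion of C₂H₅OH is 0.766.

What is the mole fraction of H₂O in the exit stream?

0.331

Stoichiometric O₂ = 3 × 501 = 1503 mol; O₂ fed = 1503 × 1.723 = 2590 mol.
Fuel reacted = 0.766 × 501 → ξ = 383.8 mol.
Outlet (n = n₀ + ν ξ):
  C₂H₅OH: 501 − 1(383.8) = 117.2
  O₂: 2590 − 3(383.8) = 1438
  CO₂: 0 + 2(383.8) = 767.5
  H₂O: 0 + 3(383.8) = 1151
Total out = 3474 mol; y_H₂O = 1151 / 3474 = 0.3314.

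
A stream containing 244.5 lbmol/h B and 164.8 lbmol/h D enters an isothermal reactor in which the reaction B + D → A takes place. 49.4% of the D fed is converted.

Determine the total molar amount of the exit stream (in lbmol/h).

328 lbmol/h

D reacted = 0.494 × 164.8 = 81.41 lbmol/h; ν_D = −1, so ξ = 81.41/1 = 81.41 lbmol/h.
Outlet amounts (n = n₀ + ν ξ):
  B: 244.5 − 1(81.41) = 163.1
  D: 164.8 − 1(81.41) = 83.39
  A: 0 + 1(81.41) = 81.41
Total out = 163.1 + 83.39 + 81.41 = 327.9 lbmol/h.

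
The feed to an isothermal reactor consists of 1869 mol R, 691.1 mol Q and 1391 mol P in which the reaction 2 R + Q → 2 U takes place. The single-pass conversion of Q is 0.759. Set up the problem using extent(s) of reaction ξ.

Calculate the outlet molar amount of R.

820 mol

Q reacted = 0.759 × 691.1 = 524.5 mol; ν_Q = −1, so ξ = 524.5/1 = 524.5 mol.
Outlet amounts (n = n₀ + ν ξ):
  R: 1869 − 2(524.5) = 819.9
  Q: 691.1 − 1(524.5) = 166.6
  U: 0 + 2(524.5) = 1049
  P: 1391 (inert)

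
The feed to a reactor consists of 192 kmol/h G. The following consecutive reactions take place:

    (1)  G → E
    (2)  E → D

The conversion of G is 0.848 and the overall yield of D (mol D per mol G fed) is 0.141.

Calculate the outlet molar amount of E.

136 kmol/h

Conversion of G: G consumed = 1ξ₁ = 0.848 × 192 → ξ₁ = 162.8 kmol/h.
Yield of D: 1ξ₂ / 192 = 0.141 → ξ₂ = 27.07 kmol/h.
Outlet amounts (n = n₀ + Σ ν·ξ):
  G: 192 − 1(162.8) = 29.18
  E: 0 + 1(162.8) − 1(27.07) = 135.7
  D: 0 + 1(27.07) = 27.07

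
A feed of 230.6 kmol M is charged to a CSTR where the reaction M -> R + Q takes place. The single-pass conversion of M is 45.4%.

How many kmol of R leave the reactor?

M reacted = 0.454 × 230.6 = 104.7 kmol; ν_M = −1, so ξ = 104.7/1 = 104.7 kmol.
Outlet amounts (n = n₀ + ν ξ):
  M: 230.6 − 1(104.7) = 125.9
  R: 0 + 1(104.7) = 104.7
  Q: 0 + 1(104.7) = 104.7

105 kmol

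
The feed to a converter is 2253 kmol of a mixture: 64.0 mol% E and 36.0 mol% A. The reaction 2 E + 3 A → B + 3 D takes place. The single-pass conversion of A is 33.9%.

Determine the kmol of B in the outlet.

A reacted = 0.339 × 811.1 = 275 kmol; ν_A = −3, so ξ = 275/3 = 91.65 kmol.
Outlet amounts (n = n₀ + ν ξ):
  E: 1442 − 2(91.65) = 1259
  A: 811.1 − 3(91.65) = 536.1
  B: 0 + 1(91.65) = 91.65
  D: 0 + 3(91.65) = 275

91.7 kmol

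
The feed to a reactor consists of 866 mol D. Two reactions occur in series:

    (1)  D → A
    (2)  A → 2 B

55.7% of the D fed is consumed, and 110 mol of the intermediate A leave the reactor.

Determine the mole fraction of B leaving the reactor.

Conversion of D: D consumed = 1ξ₁ = 0.557 × 866 → ξ₁ = 482.4 mol.
A balance: n_A = 0 + 1ξ₁ − 1ξ₂ = 110 → ξ₂ = (1·482.4 − 110)/1 = 372.4 mol.
Outlet amounts (n = n₀ + Σ ν·ξ):
  D: 866 − 1(482.4) = 383.6
  A: 0 + 1(482.4) − 1(372.4) = 110
  B: 0 + 2(372.4) = 744.7
Total out = 1238 mol; y_B = 744.7 / 1238 = 0.6014.

0.601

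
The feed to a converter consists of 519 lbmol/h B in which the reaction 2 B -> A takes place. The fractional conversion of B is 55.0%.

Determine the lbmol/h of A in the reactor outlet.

B reacted = 0.55 × 519 = 285.5 lbmol/h; ν_B = −2, so ξ = 285.5/2 = 142.7 lbmol/h.
Outlet amounts (n = n₀ + ν ξ):
  B: 519 − 2(142.7) = 233.5
  A: 0 + 1(142.7) = 142.7

143 lbmol/h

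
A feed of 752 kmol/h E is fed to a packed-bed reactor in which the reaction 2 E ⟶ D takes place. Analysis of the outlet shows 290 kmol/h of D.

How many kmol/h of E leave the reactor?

For D: n = n₀ + 1ξ → 290 = 0 + 1ξ, giving ξ = 290 kmol/h.
Outlet amounts (n = n₀ + ν ξ):
  E: 752 − 2(290) = 172
  D: 0 + 1(290) = 290

172 kmol/h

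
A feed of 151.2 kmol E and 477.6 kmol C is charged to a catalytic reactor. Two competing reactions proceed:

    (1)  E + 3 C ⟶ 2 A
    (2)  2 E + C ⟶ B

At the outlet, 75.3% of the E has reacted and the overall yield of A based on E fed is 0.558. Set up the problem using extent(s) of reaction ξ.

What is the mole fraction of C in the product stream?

0.667

Yield of A: 2ξ₁ / 151.2 = 0.558 → ξ₁ = 42.18 kmol.
Conversion of E: 1ξ₁ + 2ξ₂ = 0.753 × 151.2 = 113.9 → ξ₂ = 35.83 kmol.
Outlet amounts (n = n₀ + Σ ν·ξ):
  E: 151.2 − 1(42.18) − 2(35.83) = 37.35
  C: 477.6 − 3(42.18) − 1(35.83) = 315.2
  A: 0 + 2(42.18) = 84.37
  B: 0 + 1(35.83) = 35.83
Total out = 472.8 kmol; y_C = 315.2 / 472.8 = 0.6667.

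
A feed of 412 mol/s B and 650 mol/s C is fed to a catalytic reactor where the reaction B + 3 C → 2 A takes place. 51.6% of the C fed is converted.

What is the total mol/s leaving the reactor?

C reacted = 0.516 × 650 = 335.4 mol/s; ν_C = −3, so ξ = 335.4/3 = 111.8 mol/s.
Outlet amounts (n = n₀ + ν ξ):
  B: 412 − 1(111.8) = 300.2
  C: 650 − 3(111.8) = 314.6
  A: 0 + 2(111.8) = 223.6
Total out = 300.2 + 314.6 + 223.6 = 838.4 mol/s.

838 mol/s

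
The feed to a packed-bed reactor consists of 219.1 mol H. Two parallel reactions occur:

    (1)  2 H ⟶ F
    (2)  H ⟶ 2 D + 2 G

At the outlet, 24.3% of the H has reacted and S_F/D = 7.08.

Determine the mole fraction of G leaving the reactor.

0.0183

Conversion of H: H consumed = 0.243 × 219.1 = 53.24 mol = 2ξ₁ + 1ξ₂.
Selectivity: 1ξ₁ / (2ξ₂) = 7.08 → ξ₁ = 14.16 ξ₂.
Substitute: (2·14.16 + 1) ξ₂ = 53.24 → ξ₂ = 1.816 mol, ξ₁ = 25.71 mol.
Outlet amounts (n = n₀ + Σ ν·ξ):
  H: 219.1 − 2(25.71) − 1(1.816) = 165.9
  F: 0 + 1(25.71) = 25.71
  D: 0 + 2(1.816) = 3.632
  G: 0 + 2(1.816) = 3.632
Total out = 198.8 mol; y_G = 3.632 / 198.8 = 0.01827.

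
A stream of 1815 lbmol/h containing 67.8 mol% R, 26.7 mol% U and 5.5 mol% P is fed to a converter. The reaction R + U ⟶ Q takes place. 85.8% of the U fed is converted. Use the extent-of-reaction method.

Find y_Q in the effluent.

U reacted = 0.858 × 484.6 = 415.8 lbmol/h; ν_U = −1, so ξ = 415.8/1 = 415.8 lbmol/h.
Outlet amounts (n = n₀ + ν ξ):
  R: 1231 − 1(415.8) = 814.8
  U: 484.6 − 1(415.8) = 68.81
  Q: 0 + 1(415.8) = 415.8
  P: 99.83 (inert)
Total out = 1399 lbmol/h; y_Q = 415.8 / 1399 = 0.2972.

0.297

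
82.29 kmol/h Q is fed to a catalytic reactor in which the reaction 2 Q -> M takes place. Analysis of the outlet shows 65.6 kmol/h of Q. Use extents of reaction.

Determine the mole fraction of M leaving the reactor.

0.113

For Q: n = n₀ − 2ξ → 65.6 = 82.29 − 2ξ, giving ξ = 8.345 kmol/h.
Outlet amounts (n = n₀ + ν ξ):
  Q: 82.29 − 2(8.345) = 65.6
  M: 0 + 1(8.345) = 8.345
Total out = 73.94 kmol/h; y_M = 8.345 / 73.94 = 0.1129.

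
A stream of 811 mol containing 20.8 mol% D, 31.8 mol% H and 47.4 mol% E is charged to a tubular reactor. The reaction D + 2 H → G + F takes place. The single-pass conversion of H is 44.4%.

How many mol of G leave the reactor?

H reacted = 0.444 × 257.9 = 114.5 mol; ν_H = −2, so ξ = 114.5/2 = 57.25 mol.
Outlet amounts (n = n₀ + ν ξ):
  D: 168.7 − 1(57.25) = 111.4
  H: 257.9 − 2(57.25) = 143.4
  G: 0 + 1(57.25) = 57.25
  F: 0 + 1(57.25) = 57.25
  E: 384.4 (inert)

57.3 mol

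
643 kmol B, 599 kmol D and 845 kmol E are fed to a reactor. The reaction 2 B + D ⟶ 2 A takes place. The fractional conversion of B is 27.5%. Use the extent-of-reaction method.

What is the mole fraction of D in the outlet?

0.255

B reacted = 0.275 × 643 = 176.8 kmol; ν_B = −2, so ξ = 176.8/2 = 88.41 kmol.
Outlet amounts (n = n₀ + ν ξ):
  B: 643 − 2(88.41) = 466.2
  D: 599 − 1(88.41) = 510.6
  A: 0 + 2(88.41) = 176.8
  E: 845 (inert)
Total out = 1999 kmol; y_D = 510.6 / 1999 = 0.2555.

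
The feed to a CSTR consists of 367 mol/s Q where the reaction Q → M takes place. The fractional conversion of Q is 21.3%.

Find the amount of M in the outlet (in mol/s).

Q reacted = 0.213 × 367 = 78.17 mol/s; ν_Q = −1, so ξ = 78.17/1 = 78.17 mol/s.
Outlet amounts (n = n₀ + ν ξ):
  Q: 367 − 1(78.17) = 288.8
  M: 0 + 1(78.17) = 78.17

78.2 mol/s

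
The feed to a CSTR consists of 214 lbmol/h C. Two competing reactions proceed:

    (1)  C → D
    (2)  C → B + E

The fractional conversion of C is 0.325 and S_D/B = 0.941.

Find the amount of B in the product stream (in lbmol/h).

Conversion of C: C consumed = 0.325 × 214 = 69.55 lbmol/h = 1ξ₁ + 1ξ₂.
Selectivity: 1ξ₁ / (1ξ₂) = 0.941 → ξ₁ = 0.941 ξ₂.
Substitute: (1·0.941 + 1) ξ₂ = 69.55 → ξ₂ = 35.83 lbmol/h, ξ₁ = 33.72 lbmol/h.
Outlet amounts (n = n₀ + Σ ν·ξ):
  C: 214 − 1(33.72) − 1(35.83) = 144.4
  D: 0 + 1(33.72) = 33.72
  B: 0 + 1(35.83) = 35.83
  E: 0 + 1(35.83) = 35.83

35.8 lbmol/h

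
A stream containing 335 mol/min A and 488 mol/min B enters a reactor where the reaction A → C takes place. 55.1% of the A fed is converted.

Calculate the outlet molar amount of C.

A reacted = 0.551 × 335 = 184.6 mol/min; ν_A = −1, so ξ = 184.6/1 = 184.6 mol/min.
Outlet amounts (n = n₀ + ν ξ):
  A: 335 − 1(184.6) = 150.4
  C: 0 + 1(184.6) = 184.6
  B: 488 (inert)

185 mol/min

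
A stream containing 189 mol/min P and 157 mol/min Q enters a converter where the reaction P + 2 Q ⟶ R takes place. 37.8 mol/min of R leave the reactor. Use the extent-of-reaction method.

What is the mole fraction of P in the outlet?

0.559

For R: n = n₀ + 1ξ → 37.8 = 0 + 1ξ, giving ξ = 37.8 mol/min.
Outlet amounts (n = n₀ + ν ξ):
  P: 189 − 1(37.8) = 151.2
  Q: 157 − 2(37.8) = 81.4
  R: 0 + 1(37.8) = 37.8
Total out = 270.4 mol/min; y_P = 151.2 / 270.4 = 0.5592.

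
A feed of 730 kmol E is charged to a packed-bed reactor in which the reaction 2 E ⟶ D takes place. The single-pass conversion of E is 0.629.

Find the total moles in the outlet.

E reacted = 0.629 × 730 = 459.2 kmol; ν_E = −2, so ξ = 459.2/2 = 229.6 kmol.
Outlet amounts (n = n₀ + ν ξ):
  E: 730 − 2(229.6) = 270.8
  D: 0 + 1(229.6) = 229.6
Total out = 270.8 + 229.6 = 500.4 kmol.

500 kmol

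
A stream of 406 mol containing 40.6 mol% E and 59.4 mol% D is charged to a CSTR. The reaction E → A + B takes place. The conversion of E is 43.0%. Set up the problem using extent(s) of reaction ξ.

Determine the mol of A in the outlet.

70.9 mol

E reacted = 0.43 × 164.8 = 70.88 mol; ν_E = −1, so ξ = 70.88/1 = 70.88 mol.
Outlet amounts (n = n₀ + ν ξ):
  E: 164.8 − 1(70.88) = 93.96
  A: 0 + 1(70.88) = 70.88
  B: 0 + 1(70.88) = 70.88
  D: 241.2 (inert)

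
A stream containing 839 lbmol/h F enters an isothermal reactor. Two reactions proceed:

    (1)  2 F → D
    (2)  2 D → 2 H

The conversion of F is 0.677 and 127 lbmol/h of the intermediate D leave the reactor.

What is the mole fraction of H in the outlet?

0.283

Conversion of F: F consumed = 2ξ₁ = 0.677 × 839 → ξ₁ = 284 lbmol/h.
D balance: n_D = 0 + 1ξ₁ − 2ξ₂ = 127 → ξ₂ = (1·284 − 127)/2 = 78.5 lbmol/h.
Outlet amounts (n = n₀ + Σ ν·ξ):
  F: 839 − 2(284) = 271
  D: 0 + 1(284) − 2(78.5) = 127
  H: 0 + 2(78.5) = 157
Total out = 555 lbmol/h; y_H = 157 / 555 = 0.2829.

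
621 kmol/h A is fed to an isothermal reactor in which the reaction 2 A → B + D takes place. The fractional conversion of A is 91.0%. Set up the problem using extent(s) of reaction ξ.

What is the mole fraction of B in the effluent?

0.455

A reacted = 0.91 × 621 = 565.1 kmol/h; ν_A = −2, so ξ = 565.1/2 = 282.6 kmol/h.
Outlet amounts (n = n₀ + ν ξ):
  A: 621 − 2(282.6) = 55.89
  B: 0 + 1(282.6) = 282.6
  D: 0 + 1(282.6) = 282.6
Total out = 621 kmol/h; y_B = 282.6 / 621 = 0.455.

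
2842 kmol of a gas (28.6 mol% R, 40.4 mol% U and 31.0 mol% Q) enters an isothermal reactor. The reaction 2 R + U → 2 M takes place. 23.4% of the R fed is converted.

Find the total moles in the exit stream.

2750 kmol

R reacted = 0.234 × 812.8 = 190.2 kmol; ν_R = −2, so ξ = 190.2/2 = 95.1 kmol.
Outlet amounts (n = n₀ + ν ξ):
  R: 812.8 − 2(95.1) = 622.6
  U: 1148 − 1(95.1) = 1053
  M: 0 + 2(95.1) = 190.2
  Q: 881 (inert)
Total out = 622.6 + 1053 + 190.2 + 881 = 2747 kmol.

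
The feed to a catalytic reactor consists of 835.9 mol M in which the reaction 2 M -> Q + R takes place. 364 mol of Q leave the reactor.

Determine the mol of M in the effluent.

108 mol

For Q: n = n₀ + 1ξ → 364 = 0 + 1ξ, giving ξ = 364 mol.
Outlet amounts (n = n₀ + ν ξ):
  M: 835.9 − 2(364) = 107.9
  Q: 0 + 1(364) = 364
  R: 0 + 1(364) = 364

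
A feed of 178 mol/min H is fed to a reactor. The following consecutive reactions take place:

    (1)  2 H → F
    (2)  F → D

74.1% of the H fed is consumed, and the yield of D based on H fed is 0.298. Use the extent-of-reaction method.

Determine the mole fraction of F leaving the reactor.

Conversion of H: H consumed = 2ξ₁ = 0.741 × 178 → ξ₁ = 65.95 mol/min.
Yield of D: 1ξ₂ / 178 = 0.298 → ξ₂ = 53.04 mol/min.
Outlet amounts (n = n₀ + Σ ν·ξ):
  H: 178 − 2(65.95) = 46.1
  F: 0 + 1(65.95) − 1(53.04) = 12.91
  D: 0 + 1(53.04) = 53.04
Total out = 112.1 mol/min; y_F = 12.91 / 112.1 = 0.1152.

0.115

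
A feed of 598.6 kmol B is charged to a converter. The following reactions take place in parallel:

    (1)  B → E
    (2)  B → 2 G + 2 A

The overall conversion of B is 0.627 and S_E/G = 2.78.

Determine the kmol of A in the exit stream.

114 kmol

Conversion of B: B consumed = 0.627 × 598.6 = 375.3 kmol = 1ξ₁ + 1ξ₂.
Selectivity: 1ξ₁ / (2ξ₂) = 2.78 → ξ₁ = 5.56 ξ₂.
Substitute: (1·5.56 + 1) ξ₂ = 375.3 → ξ₂ = 57.21 kmol, ξ₁ = 318.1 kmol.
Outlet amounts (n = n₀ + Σ ν·ξ):
  B: 598.6 − 1(318.1) − 1(57.21) = 223.3
  E: 0 + 1(318.1) = 318.1
  G: 0 + 2(57.21) = 114.4
  A: 0 + 2(57.21) = 114.4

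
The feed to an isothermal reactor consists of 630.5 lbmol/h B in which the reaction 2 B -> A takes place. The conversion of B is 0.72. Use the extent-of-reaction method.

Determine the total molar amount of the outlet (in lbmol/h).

404 lbmol/h

B reacted = 0.72 × 630.5 = 454 lbmol/h; ν_B = −2, so ξ = 454/2 = 227 lbmol/h.
Outlet amounts (n = n₀ + ν ξ):
  B: 630.5 − 2(227) = 176.5
  A: 0 + 1(227) = 227
Total out = 176.5 + 227 = 403.5 lbmol/h.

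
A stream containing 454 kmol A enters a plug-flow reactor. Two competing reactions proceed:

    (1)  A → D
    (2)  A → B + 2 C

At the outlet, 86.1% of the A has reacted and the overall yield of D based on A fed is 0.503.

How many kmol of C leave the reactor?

325 kmol

Yield of D: 1ξ₁ / 454 = 0.503 → ξ₁ = 228.4 kmol.
Conversion of A: 1ξ₁ + 1ξ₂ = 0.861 × 454 = 390.9 → ξ₂ = 162.5 kmol.
Outlet amounts (n = n₀ + Σ ν·ξ):
  A: 454 − 1(228.4) − 1(162.5) = 63.11
  D: 0 + 1(228.4) = 228.4
  B: 0 + 1(162.5) = 162.5
  C: 0 + 2(162.5) = 325.1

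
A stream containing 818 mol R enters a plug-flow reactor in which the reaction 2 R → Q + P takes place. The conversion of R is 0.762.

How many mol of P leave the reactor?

312 mol

R reacted = 0.762 × 818 = 623.3 mol; ν_R = −2, so ξ = 623.3/2 = 311.7 mol.
Outlet amounts (n = n₀ + ν ξ):
  R: 818 − 2(311.7) = 194.7
  Q: 0 + 1(311.7) = 311.7
  P: 0 + 1(311.7) = 311.7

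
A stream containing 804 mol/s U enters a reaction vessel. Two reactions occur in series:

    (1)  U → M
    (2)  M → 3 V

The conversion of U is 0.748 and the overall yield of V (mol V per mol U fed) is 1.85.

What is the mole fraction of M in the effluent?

0.0588

Conversion of U: U consumed = 1ξ₁ = 0.748 × 804 → ξ₁ = 601.4 mol/s.
Yield of V: 3ξ₂ / 804 = 1.85 → ξ₂ = 495.8 mol/s.
Outlet amounts (n = n₀ + Σ ν·ξ):
  U: 804 − 1(601.4) = 202.6
  M: 0 + 1(601.4) − 1(495.8) = 105.6
  V: 0 + 3(495.8) = 1487
Total out = 1796 mol/s; y_M = 105.6 / 1796 = 0.05881.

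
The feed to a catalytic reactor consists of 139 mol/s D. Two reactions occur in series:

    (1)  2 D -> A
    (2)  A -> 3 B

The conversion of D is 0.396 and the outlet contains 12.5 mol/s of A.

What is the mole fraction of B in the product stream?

0.318

Conversion of D: D consumed = 2ξ₁ = 0.396 × 139 → ξ₁ = 27.52 mol/s.
A balance: n_A = 0 + 1ξ₁ − 1ξ₂ = 12.5 → ξ₂ = (1·27.52 − 12.5)/1 = 15.02 mol/s.
Outlet amounts (n = n₀ + Σ ν·ξ):
  D: 139 − 2(27.52) = 83.96
  A: 0 + 1(27.52) − 1(15.02) = 12.5
  B: 0 + 3(15.02) = 45.07
Total out = 141.5 mol/s; y_B = 45.07 / 141.5 = 0.3184.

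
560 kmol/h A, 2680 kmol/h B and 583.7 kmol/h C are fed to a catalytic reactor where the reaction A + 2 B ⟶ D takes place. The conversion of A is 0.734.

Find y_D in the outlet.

A reacted = 0.734 × 560 = 411 kmol/h; ν_A = −1, so ξ = 411/1 = 411 kmol/h.
Outlet amounts (n = n₀ + ν ξ):
  A: 560 − 1(411) = 149
  B: 2680 − 2(411) = 1858
  D: 0 + 1(411) = 411
  C: 583.7 (inert)
Total out = 3002 kmol/h; y_D = 411 / 3002 = 0.1369.

0.137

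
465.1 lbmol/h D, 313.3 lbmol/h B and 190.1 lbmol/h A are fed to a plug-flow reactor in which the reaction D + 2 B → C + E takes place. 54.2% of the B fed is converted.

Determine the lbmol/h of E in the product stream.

84.9 lbmol/h

B reacted = 0.542 × 313.3 = 169.8 lbmol/h; ν_B = −2, so ξ = 169.8/2 = 84.9 lbmol/h.
Outlet amounts (n = n₀ + ν ξ):
  D: 465.1 − 1(84.9) = 380.2
  B: 313.3 − 2(84.9) = 143.5
  C: 0 + 1(84.9) = 84.9
  E: 0 + 1(84.9) = 84.9
  A: 190.1 (inert)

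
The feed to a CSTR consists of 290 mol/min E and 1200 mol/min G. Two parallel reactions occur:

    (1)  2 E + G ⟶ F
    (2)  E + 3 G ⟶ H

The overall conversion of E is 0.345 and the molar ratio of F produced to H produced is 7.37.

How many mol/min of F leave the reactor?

Conversion of E: E consumed = 0.345 × 290 = 100 mol/min = 2ξ₁ + 1ξ₂.
Selectivity: 1ξ₁ / (1ξ₂) = 7.37 → ξ₁ = 7.37 ξ₂.
Substitute: (2·7.37 + 1) ξ₂ = 100 → ξ₂ = 6.356 mol/min, ξ₁ = 46.85 mol/min.
Outlet amounts (n = n₀ + Σ ν·ξ):
  E: 290 − 2(46.85) − 1(6.356) = 189.9
  G: 1200 − 1(46.85) − 3(6.356) = 1134
  F: 0 + 1(46.85) = 46.85
  H: 0 + 1(6.356) = 6.356

46.8 mol/min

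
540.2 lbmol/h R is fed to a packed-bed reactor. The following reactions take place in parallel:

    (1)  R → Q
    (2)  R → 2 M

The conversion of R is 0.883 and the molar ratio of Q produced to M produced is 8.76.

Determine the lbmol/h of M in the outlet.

51.5 lbmol/h

Conversion of R: R consumed = 0.883 × 540.2 = 477 lbmol/h = 1ξ₁ + 1ξ₂.
Selectivity: 1ξ₁ / (2ξ₂) = 8.76 → ξ₁ = 17.52 ξ₂.
Substitute: (1·17.52 + 1) ξ₂ = 477 → ξ₂ = 25.76 lbmol/h, ξ₁ = 451.2 lbmol/h.
Outlet amounts (n = n₀ + Σ ν·ξ):
  R: 540.2 − 1(451.2) − 1(25.76) = 63.2
  Q: 0 + 1(451.2) = 451.2
  M: 0 + 2(25.76) = 51.51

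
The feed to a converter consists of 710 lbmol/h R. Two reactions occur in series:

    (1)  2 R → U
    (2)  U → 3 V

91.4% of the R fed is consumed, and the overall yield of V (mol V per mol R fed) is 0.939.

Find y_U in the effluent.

Conversion of R: R consumed = 2ξ₁ = 0.914 × 710 → ξ₁ = 324.5 lbmol/h.
Yield of V: 3ξ₂ / 710 = 0.939 → ξ₂ = 222.2 lbmol/h.
Outlet amounts (n = n₀ + Σ ν·ξ):
  R: 710 − 2(324.5) = 61.06
  U: 0 + 1(324.5) − 1(222.2) = 102.2
  V: 0 + 3(222.2) = 666.7
Total out = 830 lbmol/h; y_U = 102.2 / 830 = 0.1232.

0.123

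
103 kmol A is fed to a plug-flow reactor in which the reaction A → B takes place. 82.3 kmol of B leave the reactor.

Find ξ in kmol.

ξ = 82.3 kmol

For B: n = n₀ + 1ξ → 82.3 = 0 + 1ξ, giving ξ = 82.3 kmol.
Outlet amounts (n = n₀ + ν ξ):
  A: 103 − 1(82.3) = 20.7
  B: 0 + 1(82.3) = 82.3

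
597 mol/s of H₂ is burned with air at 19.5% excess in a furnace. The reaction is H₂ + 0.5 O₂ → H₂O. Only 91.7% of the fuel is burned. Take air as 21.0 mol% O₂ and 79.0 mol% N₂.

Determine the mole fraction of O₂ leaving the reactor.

0.041

Stoichiometric O₂ = 0.5 × 597 = 298.5 mol/s; O₂ fed = 298.5 × 1.195 = 356.7 mol/s.
N₂ fed = 356.7 × 79/21 = 1342 mol/s.
Fuel reacted = 0.917 × 597 → ξ = 547.4 mol/s.
Outlet (n = n₀ + ν ξ):
  H₂: 597 − 1(547.4) = 49.55
  O₂: 356.7 − 0.5(547.4) = 82.98
  N₂: 1342 (inert)
  H₂O: 0 + 1(547.4) = 547.4
Total out = 2022 mol/s; y_O₂ = 82.98 / 2022 = 0.04104.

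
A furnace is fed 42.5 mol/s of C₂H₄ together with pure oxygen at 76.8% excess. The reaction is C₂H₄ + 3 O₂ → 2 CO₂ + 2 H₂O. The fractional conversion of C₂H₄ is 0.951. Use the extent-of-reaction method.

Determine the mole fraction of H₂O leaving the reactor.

Stoichiometric O₂ = 3 × 42.5 = 127.5 mol/s; O₂ fed = 127.5 × 1.768 = 225.4 mol/s.
Fuel reacted = 0.951 × 42.5 → ξ = 40.42 mol/s.
Outlet (n = n₀ + ν ξ):
  C₂H₄: 42.5 − 1(40.42) = 2.083
  O₂: 225.4 − 3(40.42) = 104.2
  CO₂: 0 + 2(40.42) = 80.83
  H₂O: 0 + 2(40.42) = 80.83
Total out = 267.9 mol/s; y_H₂O = 80.83 / 267.9 = 0.3017.

0.302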